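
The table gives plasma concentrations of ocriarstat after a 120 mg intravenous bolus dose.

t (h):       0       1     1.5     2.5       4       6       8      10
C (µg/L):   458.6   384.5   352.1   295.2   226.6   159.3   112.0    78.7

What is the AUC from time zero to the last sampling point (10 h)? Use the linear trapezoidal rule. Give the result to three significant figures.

Trapezoidal AUC_0→10:
  [0→1]: (458.6+384.5)/2 × 1 = 421.55
  [1→1.5]: (384.5+352.1)/2 × 0.5 = 184.15
  [1.5→2.5]: (352.1+295.2)/2 × 1 = 323.65
  [2.5→4]: (295.2+226.6)/2 × 1.5 = 391.35
  [4→6]: (226.6+159.3)/2 × 2 = 385.9
  [6→8]: (159.3+112.0)/2 × 2 = 271.3
  [8→10]: (112.0+78.7)/2 × 2 = 190.7
  Sum = 2168.6 µg/L·h

AUC = 2170 µg/L·h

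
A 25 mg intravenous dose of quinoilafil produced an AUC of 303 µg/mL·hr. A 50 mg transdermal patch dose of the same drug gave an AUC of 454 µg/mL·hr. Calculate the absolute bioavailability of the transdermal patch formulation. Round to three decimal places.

F = 0.749

F = (AUC_ev / D_ev) / (AUC_iv / D_iv)
  = (454/50) / (303/25)
  = 9.08 / 12.12 = 0.7492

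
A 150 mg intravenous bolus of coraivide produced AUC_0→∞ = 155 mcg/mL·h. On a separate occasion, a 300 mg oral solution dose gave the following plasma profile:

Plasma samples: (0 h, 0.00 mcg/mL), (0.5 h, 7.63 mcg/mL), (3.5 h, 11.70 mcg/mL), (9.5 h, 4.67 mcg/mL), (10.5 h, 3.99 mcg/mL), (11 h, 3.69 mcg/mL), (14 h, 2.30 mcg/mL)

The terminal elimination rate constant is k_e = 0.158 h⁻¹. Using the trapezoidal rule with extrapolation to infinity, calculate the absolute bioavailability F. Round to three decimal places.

Trapezoidal AUC_0→14 (oral solution):
  [0→0.5]: (0.00+7.63)/2 × 0.5 = 1.9075
  [0.5→3.5]: (7.63+11.70)/2 × 3 = 28.995
  [3.5→9.5]: (11.70+4.67)/2 × 6 = 49.11
  [9.5→10.5]: (4.67+3.99)/2 × 1 = 4.33
  [10.5→11]: (3.99+3.69)/2 × 0.5 = 1.92
  [11→14]: (3.69+2.30)/2 × 3 = 8.985
  Sum = 95.2475 mcg/mL·h
Tail: C_last/k_e = 2.30/0.158 = 14.557
AUC_0→∞ (oral solution) = 95.2475 + 14.557 = 109.8045 mcg/mL·h
F = (AUC_ev/D_ev)/(AUC_iv/D_iv) = (109.8045/300)/(155/150) = 0.366015/1.03333 = 0.3542

F = 0.354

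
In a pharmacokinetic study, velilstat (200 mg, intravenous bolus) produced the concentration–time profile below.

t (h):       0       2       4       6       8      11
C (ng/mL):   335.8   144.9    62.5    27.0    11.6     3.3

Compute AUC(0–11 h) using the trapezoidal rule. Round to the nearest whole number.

Trapezoidal AUC_0→11:
  [0→2]: (335.8+144.9)/2 × 2 = 480.7
  [2→4]: (144.9+62.5)/2 × 2 = 207.4
  [4→6]: (62.5+27.0)/2 × 2 = 89.5
  [6→8]: (27.0+11.6)/2 × 2 = 38.6
  [8→11]: (11.6+3.3)/2 × 3 = 22.35
  Sum = 838.55 ng/mL·h

AUC = 839 ng/mL·h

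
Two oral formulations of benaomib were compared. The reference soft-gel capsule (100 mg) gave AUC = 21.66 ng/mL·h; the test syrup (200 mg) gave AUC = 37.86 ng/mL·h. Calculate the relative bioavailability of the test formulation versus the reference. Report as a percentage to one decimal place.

F_rel = 87.4%

F_rel = (AUC_test/D_test) / (AUC_ref/D_ref)
      = (37.86/200) / (21.66/100)
      = 0.1893 / 0.2166 = 0.8740 = 87.40%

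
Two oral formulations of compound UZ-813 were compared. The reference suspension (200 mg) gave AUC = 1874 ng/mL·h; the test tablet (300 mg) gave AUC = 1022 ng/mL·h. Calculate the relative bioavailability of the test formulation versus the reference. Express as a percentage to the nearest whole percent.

F_rel = (AUC_test/D_test) / (AUC_ref/D_ref)
      = (1022/300) / (1874/200)
      = 3.40667 / 9.37 = 0.3636 = 36.36%

F_rel = 36%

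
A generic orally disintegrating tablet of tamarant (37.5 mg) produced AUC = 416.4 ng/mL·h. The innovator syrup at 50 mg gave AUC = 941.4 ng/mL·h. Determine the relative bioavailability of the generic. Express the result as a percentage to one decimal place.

F_rel = 59.0%

F_rel = (AUC_test/D_test) / (AUC_ref/D_ref)
      = (416.4/37.5) / (941.4/50)
      = 11.104 / 18.828 = 0.5898 = 58.98%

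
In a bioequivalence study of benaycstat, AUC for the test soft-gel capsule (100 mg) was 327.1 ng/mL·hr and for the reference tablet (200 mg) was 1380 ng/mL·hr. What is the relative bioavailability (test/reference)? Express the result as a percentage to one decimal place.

F_rel = (AUC_test/D_test) / (AUC_ref/D_ref)
      = (327.1/100) / (1380/200)
      = 3.271 / 6.9 = 0.4741 = 47.41%

F_rel = 47.4%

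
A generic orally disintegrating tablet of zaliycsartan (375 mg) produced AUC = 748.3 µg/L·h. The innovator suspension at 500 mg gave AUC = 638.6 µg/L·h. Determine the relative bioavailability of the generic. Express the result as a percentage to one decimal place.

F_rel = (AUC_test/D_test) / (AUC_ref/D_ref)
      = (748.3/375) / (638.6/500)
      = 1.99547 / 1.2772 = 1.5624 = 156.24%

F_rel = 156.2%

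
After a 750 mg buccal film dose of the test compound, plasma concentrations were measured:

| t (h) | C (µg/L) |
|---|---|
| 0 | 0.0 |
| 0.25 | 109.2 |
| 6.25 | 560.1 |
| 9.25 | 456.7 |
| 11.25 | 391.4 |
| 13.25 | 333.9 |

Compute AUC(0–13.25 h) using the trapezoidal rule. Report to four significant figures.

Trapezoidal AUC_0→13.25:
  [0→0.25]: (0.0+109.2)/2 × 0.25 = 13.65
  [0.25→6.25]: (109.2+560.1)/2 × 6 = 2007.9
  [6.25→9.25]: (560.1+456.7)/2 × 3 = 1525.2
  [9.25→11.25]: (456.7+391.4)/2 × 2 = 848.1
  [11.25→13.25]: (391.4+333.9)/2 × 2 = 725.3
  Sum = 5120.15 µg/L·h

AUC = 5120 µg/L·h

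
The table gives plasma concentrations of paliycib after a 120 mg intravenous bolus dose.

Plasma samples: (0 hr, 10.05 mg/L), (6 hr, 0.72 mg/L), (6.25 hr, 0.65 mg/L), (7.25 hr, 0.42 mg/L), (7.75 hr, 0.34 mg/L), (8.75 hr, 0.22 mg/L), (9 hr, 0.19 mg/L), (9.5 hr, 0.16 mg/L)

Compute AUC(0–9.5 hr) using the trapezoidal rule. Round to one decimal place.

Trapezoidal AUC_0→9.5:
  [0→6]: (10.05+0.72)/2 × 6 = 32.31
  [6→6.25]: (0.72+0.65)/2 × 0.25 = 0.17125
  [6.25→7.25]: (0.65+0.42)/2 × 1 = 0.535
  [7.25→7.75]: (0.42+0.34)/2 × 0.5 = 0.19
  [7.75→8.75]: (0.34+0.22)/2 × 1 = 0.28
  [8.75→9]: (0.22+0.19)/2 × 0.25 = 0.05125
  [9→9.5]: (0.19+0.16)/2 × 0.5 = 0.0875
  Sum = 33.625 mg/L·hr

AUC = 33.6 mg/L·hr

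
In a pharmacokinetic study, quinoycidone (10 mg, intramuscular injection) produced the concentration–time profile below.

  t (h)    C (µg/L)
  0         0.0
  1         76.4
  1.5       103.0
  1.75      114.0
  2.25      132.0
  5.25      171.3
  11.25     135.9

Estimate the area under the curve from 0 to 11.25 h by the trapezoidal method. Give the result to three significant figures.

AUC = 1550 µg/L·h

Trapezoidal AUC_0→11.25:
  [0→1]: (0.0+76.4)/2 × 1 = 38.2
  [1→1.5]: (76.4+103.0)/2 × 0.5 = 44.85
  [1.5→1.75]: (103.0+114.0)/2 × 0.25 = 27.125
  [1.75→2.25]: (114.0+132.0)/2 × 0.5 = 61.5
  [2.25→5.25]: (132.0+171.3)/2 × 3 = 454.95
  [5.25→11.25]: (171.3+135.9)/2 × 6 = 921.6
  Sum = 1548.225 µg/L·h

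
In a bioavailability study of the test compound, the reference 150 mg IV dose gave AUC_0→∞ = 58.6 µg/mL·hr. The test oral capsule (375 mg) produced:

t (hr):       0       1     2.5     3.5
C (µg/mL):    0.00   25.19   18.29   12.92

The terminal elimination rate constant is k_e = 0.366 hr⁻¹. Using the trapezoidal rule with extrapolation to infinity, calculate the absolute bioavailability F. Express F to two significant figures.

F = 0.66

Trapezoidal AUC_0→3.5 (oral capsule):
  [0→1]: (0.00+25.19)/2 × 1 = 12.595
  [1→2.5]: (25.19+18.29)/2 × 1.5 = 32.61
  [2.5→3.5]: (18.29+12.92)/2 × 1 = 15.605
  Sum = 60.81 µg/mL·hr
Tail: C_last/k_e = 12.92/0.366 = 35.301
AUC_0→∞ (oral capsule) = 60.81 + 35.301 = 96.111 µg/mL·hr
F = (AUC_ev/D_ev)/(AUC_iv/D_iv) = (96.111/375)/(58.6/150) = 0.256296/0.390667 = 0.6560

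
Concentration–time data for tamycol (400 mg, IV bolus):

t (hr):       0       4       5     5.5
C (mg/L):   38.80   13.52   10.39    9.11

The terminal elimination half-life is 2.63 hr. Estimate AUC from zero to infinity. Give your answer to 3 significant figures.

Trapezoidal AUC_0→5.5:
  [0→4]: (38.80+13.52)/2 × 4 = 104.64
  [4→5]: (13.52+10.39)/2 × 1 = 11.955
  [5→5.5]: (10.39+9.11)/2 × 0.5 = 4.875
  Sum = 121.47 mg/L·hr
k_e = ln2 / t½ = 0.693147 / 2.63 = 0.2636 hr^-1
Extrapolated tail: C_last / k_e = 9.11 / 0.2636 = 34.560
AUC_0→∞ = 121.47 + 34.560 = 156.03 mg/L·hr

AUC = 156 mg/L·hr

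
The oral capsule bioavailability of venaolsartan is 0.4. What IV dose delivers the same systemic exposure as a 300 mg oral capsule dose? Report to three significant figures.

D_iv = 120 mg

Systemic exposure from an extravascular dose = F × D_ev, so the equivalent IV dose is F × D_ev.
D_iv = F × D_ev = 0.4 × 300 = 120 mg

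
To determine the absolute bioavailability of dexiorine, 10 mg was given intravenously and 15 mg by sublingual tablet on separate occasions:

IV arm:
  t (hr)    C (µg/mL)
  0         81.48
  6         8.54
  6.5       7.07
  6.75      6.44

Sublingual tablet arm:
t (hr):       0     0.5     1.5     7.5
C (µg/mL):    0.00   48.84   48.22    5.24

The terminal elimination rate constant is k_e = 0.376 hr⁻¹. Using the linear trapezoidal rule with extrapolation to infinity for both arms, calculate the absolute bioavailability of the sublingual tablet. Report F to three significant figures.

Trapezoidal AUC_0→6.75 (IV):
  [0→6]: (81.48+8.54)/2 × 6 = 270.06
  [6→6.5]: (8.54+7.07)/2 × 0.5 = 3.9025
  [6.5→6.75]: (7.07+6.44)/2 × 0.25 = 1.68875
  Sum = 275.65125 µg/mL·hr
IV tail: 6.44/0.376 = 17.128; AUC_iv,0→∞ = 275.65125 + 17.128 = 292.77925 µg/mL·hr
Trapezoidal AUC_0→7.5 (sublingual tablet):
  [0→0.5]: (0.00+48.84)/2 × 0.5 = 12.21
  [0.5→1.5]: (48.84+48.22)/2 × 1 = 48.53
  [1.5→7.5]: (48.22+5.24)/2 × 6 = 160.38
  Sum = 221.12 µg/mL·hr
sublingual tablet tail: 5.24/0.376 = 13.936; AUC_ev,0→∞ = 221.12 + 13.936 = 235.056 µg/mL·hr
F = (AUC_ev/D_ev)/(AUC_iv/D_iv) = (235.056/15)/(292.77925/10) = 15.6704/29.277925 = 0.5352

F = 0.535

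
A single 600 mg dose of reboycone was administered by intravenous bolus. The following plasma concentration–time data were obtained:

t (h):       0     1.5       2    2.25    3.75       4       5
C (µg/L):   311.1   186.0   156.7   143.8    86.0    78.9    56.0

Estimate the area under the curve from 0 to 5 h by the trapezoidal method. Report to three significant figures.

AUC = 756 µg/L·h

Trapezoidal AUC_0→5:
  [0→1.5]: (311.1+186.0)/2 × 1.5 = 372.825
  [1.5→2]: (186.0+156.7)/2 × 0.5 = 85.675
  [2→2.25]: (156.7+143.8)/2 × 0.25 = 37.5625
  [2.25→3.75]: (143.8+86.0)/2 × 1.5 = 172.35
  [3.75→4]: (86.0+78.9)/2 × 0.25 = 20.6125
  [4→5]: (78.9+56.0)/2 × 1 = 67.45
  Sum = 756.475 µg/L·h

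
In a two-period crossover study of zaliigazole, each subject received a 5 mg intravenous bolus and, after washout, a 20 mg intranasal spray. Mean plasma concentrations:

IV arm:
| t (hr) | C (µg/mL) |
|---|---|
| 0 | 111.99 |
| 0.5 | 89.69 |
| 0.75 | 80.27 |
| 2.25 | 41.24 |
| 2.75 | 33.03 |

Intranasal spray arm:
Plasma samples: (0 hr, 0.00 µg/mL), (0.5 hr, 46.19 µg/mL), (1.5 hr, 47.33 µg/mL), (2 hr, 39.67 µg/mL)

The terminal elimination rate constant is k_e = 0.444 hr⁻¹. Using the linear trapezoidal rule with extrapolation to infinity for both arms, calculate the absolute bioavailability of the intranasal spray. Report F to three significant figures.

F = 0.166

Trapezoidal AUC_0→2.75 (IV):
  [0→0.5]: (111.99+89.69)/2 × 0.5 = 50.42
  [0.5→0.75]: (89.69+80.27)/2 × 0.25 = 21.245
  [0.75→2.25]: (80.27+41.24)/2 × 1.5 = 91.1325
  [2.25→2.75]: (41.24+33.03)/2 × 0.5 = 18.5675
  Sum = 181.365 µg/mL·hr
IV tail: 33.03/0.444 = 74.392; AUC_iv,0→∞ = 181.365 + 74.392 = 255.757 µg/mL·hr
Trapezoidal AUC_0→2 (intranasal spray):
  [0→0.5]: (0.00+46.19)/2 × 0.5 = 11.5475
  [0.5→1.5]: (46.19+47.33)/2 × 1 = 46.76
  [1.5→2]: (47.33+39.67)/2 × 0.5 = 21.75
  Sum = 80.0575 µg/mL·hr
intranasal spray tail: 39.67/0.444 = 89.347; AUC_ev,0→∞ = 80.0575 + 89.347 = 169.4045 µg/mL·hr
F = (AUC_ev/D_ev)/(AUC_iv/D_iv) = (169.4045/20)/(255.757/5) = 8.470225/51.1514 = 0.1656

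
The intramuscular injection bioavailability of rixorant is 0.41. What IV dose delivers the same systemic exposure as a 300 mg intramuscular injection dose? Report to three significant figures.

D_iv = 123 mg

Systemic exposure from an extravascular dose = F × D_ev, so the equivalent IV dose is F × D_ev.
D_iv = F × D_ev = 0.41 × 300 = 123 mg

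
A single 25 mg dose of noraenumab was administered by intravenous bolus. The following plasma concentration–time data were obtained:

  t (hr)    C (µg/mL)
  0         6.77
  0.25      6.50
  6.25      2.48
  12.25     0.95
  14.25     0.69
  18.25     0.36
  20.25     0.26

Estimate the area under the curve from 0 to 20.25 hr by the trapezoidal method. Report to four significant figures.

Trapezoidal AUC_0→20.25:
  [0→0.25]: (6.77+6.50)/2 × 0.25 = 1.65875
  [0.25→6.25]: (6.50+2.48)/2 × 6 = 26.94
  [6.25→12.25]: (2.48+0.95)/2 × 6 = 10.29
  [12.25→14.25]: (0.95+0.69)/2 × 2 = 1.64
  [14.25→18.25]: (0.69+0.36)/2 × 4 = 2.1
  [18.25→20.25]: (0.36+0.26)/2 × 2 = 0.62
  Sum = 43.24875 µg/mL·hr

AUC = 43.25 µg/mL·hr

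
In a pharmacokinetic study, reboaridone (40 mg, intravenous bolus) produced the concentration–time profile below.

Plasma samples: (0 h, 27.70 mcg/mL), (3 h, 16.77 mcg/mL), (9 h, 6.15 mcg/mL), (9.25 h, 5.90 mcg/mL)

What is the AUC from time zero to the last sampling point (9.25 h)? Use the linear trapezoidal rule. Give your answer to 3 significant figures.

Trapezoidal AUC_0→9.25:
  [0→3]: (27.70+16.77)/2 × 3 = 66.705
  [3→9]: (16.77+6.15)/2 × 6 = 68.76
  [9→9.25]: (6.15+5.90)/2 × 0.25 = 1.50625
  Sum = 136.97125 mcg/mL·h

AUC = 137 mcg/mL·h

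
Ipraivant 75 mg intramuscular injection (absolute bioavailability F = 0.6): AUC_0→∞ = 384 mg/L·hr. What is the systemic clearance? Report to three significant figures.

CL = 0.117 L/hr

CL = F × Dose / AUC_0→∞
   = 0.6 × 75 / 384 = 0.1171875 L/hr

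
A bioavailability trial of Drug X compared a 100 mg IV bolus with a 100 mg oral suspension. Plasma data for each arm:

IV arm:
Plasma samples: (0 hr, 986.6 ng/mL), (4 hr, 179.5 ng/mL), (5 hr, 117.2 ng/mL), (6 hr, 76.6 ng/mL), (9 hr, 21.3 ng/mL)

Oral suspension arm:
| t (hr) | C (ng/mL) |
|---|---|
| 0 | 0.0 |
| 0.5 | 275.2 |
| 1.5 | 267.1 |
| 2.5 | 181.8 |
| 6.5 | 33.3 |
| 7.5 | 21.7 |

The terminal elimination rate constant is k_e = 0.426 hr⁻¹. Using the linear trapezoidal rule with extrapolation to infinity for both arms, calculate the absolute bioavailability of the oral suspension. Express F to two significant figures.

Trapezoidal AUC_0→9 (IV):
  [0→4]: (986.6+179.5)/2 × 4 = 2332.2
  [4→5]: (179.5+117.2)/2 × 1 = 148.35
  [5→6]: (117.2+76.6)/2 × 1 = 96.9
  [6→9]: (76.6+21.3)/2 × 3 = 146.85
  Sum = 2724.3 ng/mL·hr
IV tail: 21.3/0.426 = 50.000; AUC_iv,0→∞ = 2724.3 + 50.000 = 2774.3 ng/mL·hr
Trapezoidal AUC_0→7.5 (oral suspension):
  [0→0.5]: (0.0+275.2)/2 × 0.5 = 68.8
  [0.5→1.5]: (275.2+267.1)/2 × 1 = 271.15
  [1.5→2.5]: (267.1+181.8)/2 × 1 = 224.45
  [2.5→6.5]: (181.8+33.3)/2 × 4 = 430.2
  [6.5→7.5]: (33.3+21.7)/2 × 1 = 27.5
  Sum = 1022.1 ng/mL·hr
oral suspension tail: 21.7/0.426 = 50.939; AUC_ev,0→∞ = 1022.1 + 50.939 = 1073.039 ng/mL·hr
F = (AUC_ev/D_ev)/(AUC_iv/D_iv) = (1073.039/100)/(2774.3/100) = 10.73039/27.743 = 0.3868

F = 0.39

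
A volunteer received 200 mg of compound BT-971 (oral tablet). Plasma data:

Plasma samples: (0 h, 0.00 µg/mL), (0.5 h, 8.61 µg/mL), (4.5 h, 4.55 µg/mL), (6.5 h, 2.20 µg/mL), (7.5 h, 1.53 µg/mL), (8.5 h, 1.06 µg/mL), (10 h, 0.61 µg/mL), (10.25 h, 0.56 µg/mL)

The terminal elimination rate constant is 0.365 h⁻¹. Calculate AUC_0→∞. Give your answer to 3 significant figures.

Trapezoidal AUC_0→10.25:
  [0→0.5]: (0.00+8.61)/2 × 0.5 = 2.1525
  [0.5→4.5]: (8.61+4.55)/2 × 4 = 26.32
  [4.5→6.5]: (4.55+2.20)/2 × 2 = 6.75
  [6.5→7.5]: (2.20+1.53)/2 × 1 = 1.865
  [7.5→8.5]: (1.53+1.06)/2 × 1 = 1.295
  [8.5→10]: (1.06+0.61)/2 × 1.5 = 1.2525
  [10→10.25]: (0.61+0.56)/2 × 0.25 = 0.14625
  Sum = 39.78125 µg/mL·h
Extrapolated tail: C_last / k_e = 0.56 / 0.365 = 1.534
AUC_0→∞ = 39.78125 + 1.534 = 41.31525 µg/mL·h

AUC = 41.3 µg/mL·h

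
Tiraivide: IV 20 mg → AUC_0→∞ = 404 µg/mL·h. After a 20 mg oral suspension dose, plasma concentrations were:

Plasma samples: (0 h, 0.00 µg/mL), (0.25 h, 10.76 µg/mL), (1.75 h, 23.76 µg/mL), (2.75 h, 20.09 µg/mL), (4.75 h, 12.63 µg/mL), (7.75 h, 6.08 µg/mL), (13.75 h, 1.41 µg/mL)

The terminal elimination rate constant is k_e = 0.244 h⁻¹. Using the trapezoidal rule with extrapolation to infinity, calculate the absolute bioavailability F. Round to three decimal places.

Trapezoidal AUC_0→13.75 (oral suspension):
  [0→0.25]: (0.00+10.76)/2 × 0.25 = 1.345
  [0.25→1.75]: (10.76+23.76)/2 × 1.5 = 25.89
  [1.75→2.75]: (23.76+20.09)/2 × 1 = 21.925
  [2.75→4.75]: (20.09+12.63)/2 × 2 = 32.72
  [4.75→7.75]: (12.63+6.08)/2 × 3 = 28.065
  [7.75→13.75]: (6.08+1.41)/2 × 6 = 22.47
  Sum = 132.415 µg/mL·h
Tail: C_last/k_e = 1.41/0.244 = 5.779
AUC_0→∞ (oral suspension) = 132.415 + 5.779 = 138.194 µg/mL·h
F = (AUC_ev/D_ev)/(AUC_iv/D_iv) = (138.194/20)/(404/20) = 6.9097/20.2 = 0.3421

F = 0.342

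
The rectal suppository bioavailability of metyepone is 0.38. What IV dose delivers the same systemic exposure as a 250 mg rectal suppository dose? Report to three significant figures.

Systemic exposure from an extravascular dose = F × D_ev, so the equivalent IV dose is F × D_ev.
D_iv = F × D_ev = 0.38 × 250 = 95 mg

D_iv = 95.0 mg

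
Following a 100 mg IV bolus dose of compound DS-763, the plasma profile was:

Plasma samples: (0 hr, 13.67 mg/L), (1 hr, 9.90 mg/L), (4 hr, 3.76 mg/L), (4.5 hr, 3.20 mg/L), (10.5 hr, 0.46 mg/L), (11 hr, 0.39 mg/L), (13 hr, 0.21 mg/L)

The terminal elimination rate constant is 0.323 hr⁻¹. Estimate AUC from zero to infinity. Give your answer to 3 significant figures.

AUC = 46.5 mg/L·hr

Trapezoidal AUC_0→13:
  [0→1]: (13.67+9.90)/2 × 1 = 11.785
  [1→4]: (9.90+3.76)/2 × 3 = 20.49
  [4→4.5]: (3.76+3.20)/2 × 0.5 = 1.74
  [4.5→10.5]: (3.20+0.46)/2 × 6 = 10.98
  [10.5→11]: (0.46+0.39)/2 × 0.5 = 0.2125
  [11→13]: (0.39+0.21)/2 × 2 = 0.6
  Sum = 45.8075 mg/L·hr
Extrapolated tail: C_last / k_e = 0.21 / 0.323 = 0.650
AUC_0→∞ = 45.8075 + 0.650 = 46.4575 mg/L·hr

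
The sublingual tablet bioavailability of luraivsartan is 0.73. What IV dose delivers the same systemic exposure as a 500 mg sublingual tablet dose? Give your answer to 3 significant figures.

Systemic exposure from an extravascular dose = F × D_ev, so the equivalent IV dose is F × D_ev.
D_iv = F × D_ev = 0.73 × 500 = 365 mg

D_iv = 365 mg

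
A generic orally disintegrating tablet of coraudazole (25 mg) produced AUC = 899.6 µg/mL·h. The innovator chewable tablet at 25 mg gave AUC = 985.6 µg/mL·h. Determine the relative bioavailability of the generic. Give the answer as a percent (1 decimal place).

F_rel = (AUC_test/D_test) / (AUC_ref/D_ref)
      = (899.6/25) / (985.6/25)
      = 35.984 / 39.424 = 0.9127 = 91.27%

F_rel = 91.3%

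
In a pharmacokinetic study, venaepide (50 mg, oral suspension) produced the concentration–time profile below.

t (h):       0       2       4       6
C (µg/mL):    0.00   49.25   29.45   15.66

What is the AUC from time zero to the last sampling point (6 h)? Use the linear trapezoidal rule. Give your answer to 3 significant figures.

AUC = 173 µg/mL·h

Trapezoidal AUC_0→6:
  [0→2]: (0.00+49.25)/2 × 2 = 49.25
  [2→4]: (49.25+29.45)/2 × 2 = 78.7
  [4→6]: (29.45+15.66)/2 × 2 = 45.11
  Sum = 173.06 µg/mL·h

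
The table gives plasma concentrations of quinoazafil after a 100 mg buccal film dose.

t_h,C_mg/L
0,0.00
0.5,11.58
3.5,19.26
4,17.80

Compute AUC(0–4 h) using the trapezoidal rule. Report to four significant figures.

Trapezoidal AUC_0→4:
  [0→0.5]: (0.00+11.58)/2 × 0.5 = 2.895
  [0.5→3.5]: (11.58+19.26)/2 × 3 = 46.26
  [3.5→4]: (19.26+17.80)/2 × 0.5 = 9.265
  Sum = 58.42 mg/L·h

AUC = 58.42 mg/L·h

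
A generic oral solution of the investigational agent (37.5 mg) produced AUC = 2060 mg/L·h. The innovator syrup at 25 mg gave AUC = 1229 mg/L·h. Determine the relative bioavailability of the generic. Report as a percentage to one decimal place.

F_rel = (AUC_test/D_test) / (AUC_ref/D_ref)
      = (2060/37.5) / (1229/25)
      = 54.9333 / 49.16 = 1.1174 = 111.74%

F_rel = 111.7%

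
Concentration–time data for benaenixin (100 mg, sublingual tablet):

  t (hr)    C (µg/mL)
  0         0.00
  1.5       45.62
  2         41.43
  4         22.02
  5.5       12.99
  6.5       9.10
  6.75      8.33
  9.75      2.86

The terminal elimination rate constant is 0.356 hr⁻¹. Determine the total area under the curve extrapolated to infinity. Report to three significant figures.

AUC = 184 µg/mL·hr

Trapezoidal AUC_0→9.75:
  [0→1.5]: (0.00+45.62)/2 × 1.5 = 34.215
  [1.5→2]: (45.62+41.43)/2 × 0.5 = 21.7625
  [2→4]: (41.43+22.02)/2 × 2 = 63.45
  [4→5.5]: (22.02+12.99)/2 × 1.5 = 26.2575
  [5.5→6.5]: (12.99+9.10)/2 × 1 = 11.045
  [6.5→6.75]: (9.10+8.33)/2 × 0.25 = 2.17875
  [6.75→9.75]: (8.33+2.86)/2 × 3 = 16.785
  Sum = 175.69375 µg/mL·hr
Extrapolated tail: C_last / k_e = 2.86 / 0.356 = 8.034
AUC_0→∞ = 175.69375 + 8.034 = 183.72775 µg/mL·hr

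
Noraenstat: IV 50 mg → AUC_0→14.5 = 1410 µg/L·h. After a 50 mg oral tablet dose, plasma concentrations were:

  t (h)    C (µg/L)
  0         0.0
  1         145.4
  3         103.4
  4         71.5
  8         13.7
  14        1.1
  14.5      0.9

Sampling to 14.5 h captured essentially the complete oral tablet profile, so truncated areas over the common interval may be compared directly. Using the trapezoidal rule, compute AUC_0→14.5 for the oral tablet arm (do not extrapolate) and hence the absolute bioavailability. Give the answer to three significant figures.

F = 0.443

Trapezoidal AUC_0→14.5 (oral tablet):
  [0→1]: (0.0+145.4)/2 × 1 = 72.7
  [1→3]: (145.4+103.4)/2 × 2 = 248.8
  [3→4]: (103.4+71.5)/2 × 1 = 87.45
  [4→8]: (71.5+13.7)/2 × 4 = 170.4
  [8→14]: (13.7+1.1)/2 × 6 = 44.4
  [14→14.5]: (1.1+0.9)/2 × 0.5 = 0.5
  Sum = 624.25 µg/L·h
F = (AUC_ev/D_ev)/(AUC_iv/D_iv) = (624.25/50)/(1410/50) = 12.485/28.2 = 0.4427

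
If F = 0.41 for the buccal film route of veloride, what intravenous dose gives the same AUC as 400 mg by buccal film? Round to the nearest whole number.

D_iv = 164 mg

Systemic exposure from an extravascular dose = F × D_ev, so the equivalent IV dose is F × D_ev.
D_iv = F × D_ev = 0.41 × 400 = 164 mg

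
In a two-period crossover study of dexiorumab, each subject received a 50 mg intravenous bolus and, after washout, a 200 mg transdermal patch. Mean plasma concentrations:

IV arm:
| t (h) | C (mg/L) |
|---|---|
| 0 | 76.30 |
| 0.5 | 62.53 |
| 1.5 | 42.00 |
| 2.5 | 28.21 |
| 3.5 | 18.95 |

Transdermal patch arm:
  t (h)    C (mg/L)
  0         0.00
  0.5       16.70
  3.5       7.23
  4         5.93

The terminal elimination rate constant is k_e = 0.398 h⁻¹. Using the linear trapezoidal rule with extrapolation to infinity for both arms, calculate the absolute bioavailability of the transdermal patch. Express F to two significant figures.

Trapezoidal AUC_0→3.5 (IV):
  [0→0.5]: (76.30+62.53)/2 × 0.5 = 34.7075
  [0.5→1.5]: (62.53+42.00)/2 × 1 = 52.265
  [1.5→2.5]: (42.00+28.21)/2 × 1 = 35.105
  [2.5→3.5]: (28.21+18.95)/2 × 1 = 23.58
  Sum = 145.6575 mg/L·h
IV tail: 18.95/0.398 = 47.613; AUC_iv,0→∞ = 145.6575 + 47.613 = 193.2705 mg/L·h
Trapezoidal AUC_0→4 (transdermal patch):
  [0→0.5]: (0.00+16.70)/2 × 0.5 = 4.175
  [0.5→3.5]: (16.70+7.23)/2 × 3 = 35.895
  [3.5→4]: (7.23+5.93)/2 × 0.5 = 3.29
  Sum = 43.36 mg/L·h
transdermal patch tail: 5.93/0.398 = 14.899; AUC_ev,0→∞ = 43.36 + 14.899 = 58.259 mg/L·h
F = (AUC_ev/D_ev)/(AUC_iv/D_iv) = (58.259/200)/(193.2705/50) = 0.291295/3.86541 = 0.0754

F = 0.075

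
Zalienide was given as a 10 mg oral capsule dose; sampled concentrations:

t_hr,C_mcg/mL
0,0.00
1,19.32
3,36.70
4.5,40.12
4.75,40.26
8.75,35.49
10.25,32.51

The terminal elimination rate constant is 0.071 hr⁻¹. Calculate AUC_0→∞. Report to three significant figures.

AUC = 794 mcg/mL·hr

Trapezoidal AUC_0→10.25:
  [0→1]: (0.00+19.32)/2 × 1 = 9.66
  [1→3]: (19.32+36.70)/2 × 2 = 56.02
  [3→4.5]: (36.70+40.12)/2 × 1.5 = 57.615
  [4.5→4.75]: (40.12+40.26)/2 × 0.25 = 10.0475
  [4.75→8.75]: (40.26+35.49)/2 × 4 = 151.5
  [8.75→10.25]: (35.49+32.51)/2 × 1.5 = 51.0
  Sum = 335.8425 mcg/mL·hr
Extrapolated tail: C_last / k_e = 32.51 / 0.071 = 457.887
AUC_0→∞ = 335.8425 + 457.887 = 793.7295 mcg/mL·hr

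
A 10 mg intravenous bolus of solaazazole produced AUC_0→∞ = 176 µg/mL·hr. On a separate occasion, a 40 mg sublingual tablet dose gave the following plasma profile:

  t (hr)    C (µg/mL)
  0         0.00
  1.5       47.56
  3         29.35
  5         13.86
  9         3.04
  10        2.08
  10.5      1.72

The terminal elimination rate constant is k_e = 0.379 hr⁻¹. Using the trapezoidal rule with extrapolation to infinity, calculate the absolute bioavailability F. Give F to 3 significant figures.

Trapezoidal AUC_0→10.5 (sublingual tablet):
  [0→1.5]: (0.00+47.56)/2 × 1.5 = 35.67
  [1.5→3]: (47.56+29.35)/2 × 1.5 = 57.6825
  [3→5]: (29.35+13.86)/2 × 2 = 43.21
  [5→9]: (13.86+3.04)/2 × 4 = 33.8
  [9→10]: (3.04+2.08)/2 × 1 = 2.56
  [10→10.5]: (2.08+1.72)/2 × 0.5 = 0.95
  Sum = 173.8725 µg/mL·hr
Tail: C_last/k_e = 1.72/0.379 = 4.538
AUC_0→∞ (sublingual tablet) = 173.8725 + 4.538 = 178.4105 µg/mL·hr
F = (AUC_ev/D_ev)/(AUC_iv/D_iv) = (178.4105/40)/(176/10) = 4.4602625/17.6 = 0.2534

F = 0.253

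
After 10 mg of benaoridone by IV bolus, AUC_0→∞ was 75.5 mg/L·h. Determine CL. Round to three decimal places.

CL = 0.132 L/h

CL = Dose_iv / AUC_0→∞
   = 10 / 75.5 = 0.13245 L/h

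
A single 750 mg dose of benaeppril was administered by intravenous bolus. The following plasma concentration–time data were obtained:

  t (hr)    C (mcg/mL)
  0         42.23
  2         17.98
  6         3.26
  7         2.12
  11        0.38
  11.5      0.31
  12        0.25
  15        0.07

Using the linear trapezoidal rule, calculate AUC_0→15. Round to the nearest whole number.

Trapezoidal AUC_0→15:
  [0→2]: (42.23+17.98)/2 × 2 = 60.21
  [2→6]: (17.98+3.26)/2 × 4 = 42.48
  [6→7]: (3.26+2.12)/2 × 1 = 2.69
  [7→11]: (2.12+0.38)/2 × 4 = 5.0
  [11→11.5]: (0.38+0.31)/2 × 0.5 = 0.1725
  [11.5→12]: (0.31+0.25)/2 × 0.5 = 0.14
  [12→15]: (0.25+0.07)/2 × 3 = 0.48
  Sum = 111.1725 mcg/mL·hr

AUC = 111 mcg/mL·hr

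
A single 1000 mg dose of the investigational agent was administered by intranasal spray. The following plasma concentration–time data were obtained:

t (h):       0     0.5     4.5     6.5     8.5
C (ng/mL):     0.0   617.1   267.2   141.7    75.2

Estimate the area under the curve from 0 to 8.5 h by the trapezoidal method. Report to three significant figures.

Trapezoidal AUC_0→8.5:
  [0→0.5]: (0.0+617.1)/2 × 0.5 = 154.275
  [0.5→4.5]: (617.1+267.2)/2 × 4 = 1768.6
  [4.5→6.5]: (267.2+141.7)/2 × 2 = 408.9
  [6.5→8.5]: (141.7+75.2)/2 × 2 = 216.9
  Sum = 2548.675 ng/mL·h

AUC = 2550 ng/mL·h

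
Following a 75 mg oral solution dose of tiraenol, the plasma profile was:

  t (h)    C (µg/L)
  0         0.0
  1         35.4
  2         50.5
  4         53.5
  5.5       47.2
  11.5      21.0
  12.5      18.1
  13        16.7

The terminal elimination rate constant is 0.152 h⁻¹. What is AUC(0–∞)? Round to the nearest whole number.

AUC = 583 µg/L·h

Trapezoidal AUC_0→13:
  [0→1]: (0.0+35.4)/2 × 1 = 17.7
  [1→2]: (35.4+50.5)/2 × 1 = 42.95
  [2→4]: (50.5+53.5)/2 × 2 = 104.0
  [4→5.5]: (53.5+47.2)/2 × 1.5 = 75.525
  [5.5→11.5]: (47.2+21.0)/2 × 6 = 204.6
  [11.5→12.5]: (21.0+18.1)/2 × 1 = 19.55
  [12.5→13]: (18.1+16.7)/2 × 0.5 = 8.7
  Sum = 473.025 µg/L·h
Extrapolated tail: C_last / k_e = 16.7 / 0.152 = 109.868
AUC_0→∞ = 473.025 + 109.868 = 582.893 µg/L·h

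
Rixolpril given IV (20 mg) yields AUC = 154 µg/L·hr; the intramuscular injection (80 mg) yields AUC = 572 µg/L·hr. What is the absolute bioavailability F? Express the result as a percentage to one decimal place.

F = (AUC_ev / D_ev) / (AUC_iv / D_iv)
  = (572/80) / (154/20)
  = 7.15 / 7.7 = 0.9286
  = 92.86%

F = 92.9%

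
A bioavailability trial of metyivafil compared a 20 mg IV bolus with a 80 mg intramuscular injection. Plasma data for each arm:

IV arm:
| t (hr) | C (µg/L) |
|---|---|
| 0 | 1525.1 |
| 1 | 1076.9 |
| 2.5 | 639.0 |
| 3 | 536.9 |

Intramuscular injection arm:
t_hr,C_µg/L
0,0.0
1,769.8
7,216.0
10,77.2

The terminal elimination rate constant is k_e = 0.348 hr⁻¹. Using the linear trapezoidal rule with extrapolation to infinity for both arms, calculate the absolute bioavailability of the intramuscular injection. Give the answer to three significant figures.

F = 0.226

Trapezoidal AUC_0→3 (IV):
  [0→1]: (1525.1+1076.9)/2 × 1 = 1301.0
  [1→2.5]: (1076.9+639.0)/2 × 1.5 = 1286.925
  [2.5→3]: (639.0+536.9)/2 × 0.5 = 293.975
  Sum = 2881.9 µg/L·hr
IV tail: 536.9/0.348 = 1542.816; AUC_iv,0→∞ = 2881.9 + 1542.816 = 4424.716 µg/L·hr
Trapezoidal AUC_0→10 (intramuscular injection):
  [0→1]: (0.0+769.8)/2 × 1 = 384.9
  [1→7]: (769.8+216.0)/2 × 6 = 2957.4
  [7→10]: (216.0+77.2)/2 × 3 = 439.8
  Sum = 3782.1 µg/L·hr
intramuscular injection tail: 77.2/0.348 = 221.839; AUC_ev,0→∞ = 3782.1 + 221.839 = 4003.939 µg/L·hr
F = (AUC_ev/D_ev)/(AUC_iv/D_iv) = (4003.939/80)/(4424.716/20) = 50.0492/221.2358 = 0.2262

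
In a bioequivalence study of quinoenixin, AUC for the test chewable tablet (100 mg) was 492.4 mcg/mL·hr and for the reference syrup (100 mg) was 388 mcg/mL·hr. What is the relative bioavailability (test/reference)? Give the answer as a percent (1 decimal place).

F_rel = 126.9%

F_rel = (AUC_test/D_test) / (AUC_ref/D_ref)
      = (492.4/100) / (388/100)
      = 4.924 / 3.88 = 1.2691 = 126.91%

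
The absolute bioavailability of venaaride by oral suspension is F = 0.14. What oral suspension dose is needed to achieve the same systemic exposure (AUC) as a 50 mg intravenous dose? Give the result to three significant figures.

For equal systemic exposure: F × D_ev = D_iv
D_ev = D_iv / F = 50 / 0.14 = 357.143 mg

D_oral = 357 mg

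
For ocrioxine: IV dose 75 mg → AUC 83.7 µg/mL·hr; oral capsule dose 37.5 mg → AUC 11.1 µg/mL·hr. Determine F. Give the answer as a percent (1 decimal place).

F = (AUC_ev / D_ev) / (AUC_iv / D_iv)
  = (11.1/37.5) / (83.7/75)
  = 0.296 / 1.116 = 0.2652
  = 26.52%

F = 26.5%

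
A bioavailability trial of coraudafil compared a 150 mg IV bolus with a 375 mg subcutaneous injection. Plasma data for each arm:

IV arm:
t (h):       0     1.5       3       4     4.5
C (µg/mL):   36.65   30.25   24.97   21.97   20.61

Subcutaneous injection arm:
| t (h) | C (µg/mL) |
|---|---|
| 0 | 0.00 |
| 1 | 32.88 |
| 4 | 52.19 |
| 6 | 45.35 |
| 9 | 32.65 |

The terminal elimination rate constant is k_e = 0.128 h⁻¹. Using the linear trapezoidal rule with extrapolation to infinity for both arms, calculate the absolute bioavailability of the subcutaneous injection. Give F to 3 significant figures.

Trapezoidal AUC_0→4.5 (IV):
  [0→1.5]: (36.65+30.25)/2 × 1.5 = 50.175
  [1.5→3]: (30.25+24.97)/2 × 1.5 = 41.415
  [3→4]: (24.97+21.97)/2 × 1 = 23.47
  [4→4.5]: (21.97+20.61)/2 × 0.5 = 10.645
  Sum = 125.705 µg/mL·h
IV tail: 20.61/0.128 = 161.016; AUC_iv,0→∞ = 125.705 + 161.016 = 286.721 µg/mL·h
Trapezoidal AUC_0→9 (subcutaneous injection):
  [0→1]: (0.00+32.88)/2 × 1 = 16.44
  [1→4]: (32.88+52.19)/2 × 3 = 127.605
  [4→6]: (52.19+45.35)/2 × 2 = 97.54
  [6→9]: (45.35+32.65)/2 × 3 = 117.0
  Sum = 358.585 µg/mL·h
subcutaneous injection tail: 32.65/0.128 = 255.078; AUC_ev,0→∞ = 358.585 + 255.078 = 613.663 µg/mL·h
F = (AUC_ev/D_ev)/(AUC_iv/D_iv) = (613.663/375)/(286.721/150) = 1.63643/1.91147 = 0.8561

F = 0.856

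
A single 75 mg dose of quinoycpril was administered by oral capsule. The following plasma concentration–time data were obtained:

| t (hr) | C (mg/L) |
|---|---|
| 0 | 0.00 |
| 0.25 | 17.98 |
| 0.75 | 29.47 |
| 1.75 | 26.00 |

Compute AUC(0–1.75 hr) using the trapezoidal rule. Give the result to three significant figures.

AUC = 41.8 mg/L·hr

Trapezoidal AUC_0→1.75:
  [0→0.25]: (0.00+17.98)/2 × 0.25 = 2.2475
  [0.25→0.75]: (17.98+29.47)/2 × 0.5 = 11.8625
  [0.75→1.75]: (29.47+26.00)/2 × 1 = 27.735
  Sum = 41.845 mg/L·hr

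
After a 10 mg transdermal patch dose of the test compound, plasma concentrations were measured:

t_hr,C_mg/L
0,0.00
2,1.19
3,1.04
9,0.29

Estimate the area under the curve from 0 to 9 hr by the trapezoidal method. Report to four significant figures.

AUC = 6.295 mg/L·hr

Trapezoidal AUC_0→9:
  [0→2]: (0.00+1.19)/2 × 2 = 1.19
  [2→3]: (1.19+1.04)/2 × 1 = 1.115
  [3→9]: (1.04+0.29)/2 × 6 = 3.99
  Sum = 6.295 mg/L·hr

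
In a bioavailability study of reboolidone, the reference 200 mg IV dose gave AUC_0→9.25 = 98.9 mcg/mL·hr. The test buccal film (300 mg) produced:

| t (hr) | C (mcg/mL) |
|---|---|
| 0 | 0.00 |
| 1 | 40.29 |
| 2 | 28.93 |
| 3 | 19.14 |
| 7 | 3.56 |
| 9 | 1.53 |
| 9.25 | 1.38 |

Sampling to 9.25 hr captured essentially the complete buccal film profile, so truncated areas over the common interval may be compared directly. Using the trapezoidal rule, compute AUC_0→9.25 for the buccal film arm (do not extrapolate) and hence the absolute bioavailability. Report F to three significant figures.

F = 0.874

Trapezoidal AUC_0→9.25 (buccal film):
  [0→1]: (0.00+40.29)/2 × 1 = 20.145
  [1→2]: (40.29+28.93)/2 × 1 = 34.61
  [2→3]: (28.93+19.14)/2 × 1 = 24.035
  [3→7]: (19.14+3.56)/2 × 4 = 45.4
  [7→9]: (3.56+1.53)/2 × 2 = 5.09
  [9→9.25]: (1.53+1.38)/2 × 0.25 = 0.36375
  Sum = 129.64375 mcg/mL·hr
F = (AUC_ev/D_ev)/(AUC_iv/D_iv) = (129.64375/300)/(98.9/200) = 0.432146/0.4945 = 0.8739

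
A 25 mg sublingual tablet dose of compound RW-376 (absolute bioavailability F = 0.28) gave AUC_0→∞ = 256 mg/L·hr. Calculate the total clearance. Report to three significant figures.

CL = 0.0273 L/hr

CL = F × Dose / AUC_0→∞
   = 0.28 × 25 / 256 = 0.02734375 L/hr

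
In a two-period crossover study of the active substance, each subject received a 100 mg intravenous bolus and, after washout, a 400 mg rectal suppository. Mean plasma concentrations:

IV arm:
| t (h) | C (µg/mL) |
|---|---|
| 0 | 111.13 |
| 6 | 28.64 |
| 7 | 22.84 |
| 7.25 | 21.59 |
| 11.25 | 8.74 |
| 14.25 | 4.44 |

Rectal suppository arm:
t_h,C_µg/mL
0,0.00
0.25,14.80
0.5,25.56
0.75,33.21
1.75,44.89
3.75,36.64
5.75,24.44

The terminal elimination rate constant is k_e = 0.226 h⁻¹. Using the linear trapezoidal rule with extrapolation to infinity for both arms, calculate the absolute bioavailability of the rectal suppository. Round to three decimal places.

Trapezoidal AUC_0→14.25 (IV):
  [0→6]: (111.13+28.64)/2 × 6 = 419.31
  [6→7]: (28.64+22.84)/2 × 1 = 25.74
  [7→7.25]: (22.84+21.59)/2 × 0.25 = 5.55375
  [7.25→11.25]: (21.59+8.74)/2 × 4 = 60.66
  [11.25→14.25]: (8.74+4.44)/2 × 3 = 19.77
  Sum = 531.03375 µg/mL·h
IV tail: 4.44/0.226 = 19.646; AUC_iv,0→∞ = 531.03375 + 19.646 = 550.67975 µg/mL·h
Trapezoidal AUC_0→5.75 (rectal suppository):
  [0→0.25]: (0.00+14.80)/2 × 0.25 = 1.85
  [0.25→0.5]: (14.80+25.56)/2 × 0.25 = 5.045
  [0.5→0.75]: (25.56+33.21)/2 × 0.25 = 7.34625
  [0.75→1.75]: (33.21+44.89)/2 × 1 = 39.05
  [1.75→3.75]: (44.89+36.64)/2 × 2 = 81.53
  [3.75→5.75]: (36.64+24.44)/2 × 2 = 61.08
  Sum = 195.90125 µg/mL·h
rectal suppository tail: 24.44/0.226 = 108.142; AUC_ev,0→∞ = 195.90125 + 108.142 = 304.04325 µg/mL·h
F = (AUC_ev/D_ev)/(AUC_iv/D_iv) = (304.04325/400)/(550.67975/100) = 0.760108/5.5067975 = 0.1380

F = 0.138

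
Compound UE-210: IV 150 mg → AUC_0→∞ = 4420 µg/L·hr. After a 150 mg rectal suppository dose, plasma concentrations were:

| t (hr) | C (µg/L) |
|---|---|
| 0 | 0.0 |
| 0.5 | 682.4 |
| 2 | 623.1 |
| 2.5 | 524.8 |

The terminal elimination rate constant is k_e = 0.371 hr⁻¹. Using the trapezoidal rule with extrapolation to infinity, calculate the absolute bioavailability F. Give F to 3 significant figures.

Trapezoidal AUC_0→2.5 (rectal suppository):
  [0→0.5]: (0.0+682.4)/2 × 0.5 = 170.6
  [0.5→2]: (682.4+623.1)/2 × 1.5 = 979.125
  [2→2.5]: (623.1+524.8)/2 × 0.5 = 286.975
  Sum = 1436.7 µg/L·hr
Tail: C_last/k_e = 524.8/0.371 = 1414.555
AUC_0→∞ (rectal suppository) = 1436.7 + 1414.555 = 2851.255 µg/L·hr
F = (AUC_ev/D_ev)/(AUC_iv/D_iv) = (2851.255/150)/(4420/150) = 19.0084/29.4667 = 0.6451

F = 0.645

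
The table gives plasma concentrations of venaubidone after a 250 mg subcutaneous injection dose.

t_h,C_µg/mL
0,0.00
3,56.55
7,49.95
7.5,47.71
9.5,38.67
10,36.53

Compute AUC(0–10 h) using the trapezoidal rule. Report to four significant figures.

Trapezoidal AUC_0→10:
  [0→3]: (0.00+56.55)/2 × 3 = 84.825
  [3→7]: (56.55+49.95)/2 × 4 = 213.0
  [7→7.5]: (49.95+47.71)/2 × 0.5 = 24.415
  [7.5→9.5]: (47.71+38.67)/2 × 2 = 86.38
  [9.5→10]: (38.67+36.53)/2 × 0.5 = 18.8
  Sum = 427.42 µg/mL·h

AUC = 427.4 µg/mL·h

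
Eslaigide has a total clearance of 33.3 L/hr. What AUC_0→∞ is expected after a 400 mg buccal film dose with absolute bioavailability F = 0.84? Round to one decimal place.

AUC = 10.1 mg/L·hr

AUC_0→∞ = F × Dose / CL
        = 0.84 × 400 / 33.3 = 10.0901 mg/L·hr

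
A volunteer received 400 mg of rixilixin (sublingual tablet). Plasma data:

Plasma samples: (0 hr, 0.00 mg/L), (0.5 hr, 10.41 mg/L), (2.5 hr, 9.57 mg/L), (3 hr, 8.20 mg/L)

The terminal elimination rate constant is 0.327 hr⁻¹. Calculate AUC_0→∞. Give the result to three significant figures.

AUC = 52.1 mg/L·hr

Trapezoidal AUC_0→3:
  [0→0.5]: (0.00+10.41)/2 × 0.5 = 2.6025
  [0.5→2.5]: (10.41+9.57)/2 × 2 = 19.98
  [2.5→3]: (9.57+8.20)/2 × 0.5 = 4.4425
  Sum = 27.025 mg/L·hr
Extrapolated tail: C_last / k_e = 8.20 / 0.327 = 25.076
AUC_0→∞ = 27.025 + 25.076 = 52.101 mg/L·hr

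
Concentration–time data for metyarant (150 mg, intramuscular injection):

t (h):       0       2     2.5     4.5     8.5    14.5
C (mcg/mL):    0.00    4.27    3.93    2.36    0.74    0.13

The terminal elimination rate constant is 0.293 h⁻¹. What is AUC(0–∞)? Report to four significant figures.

Trapezoidal AUC_0→14.5:
  [0→2]: (0.00+4.27)/2 × 2 = 4.27
  [2→2.5]: (4.27+3.93)/2 × 0.5 = 2.05
  [2.5→4.5]: (3.93+2.36)/2 × 2 = 6.29
  [4.5→8.5]: (2.36+0.74)/2 × 4 = 6.2
  [8.5→14.5]: (0.74+0.13)/2 × 6 = 2.61
  Sum = 21.42 mcg/mL·h
Extrapolated tail: C_last / k_e = 0.13 / 0.293 = 0.444
AUC_0→∞ = 21.42 + 0.444 = 21.864 mcg/mL·h

AUC = 21.86 mcg/mL·h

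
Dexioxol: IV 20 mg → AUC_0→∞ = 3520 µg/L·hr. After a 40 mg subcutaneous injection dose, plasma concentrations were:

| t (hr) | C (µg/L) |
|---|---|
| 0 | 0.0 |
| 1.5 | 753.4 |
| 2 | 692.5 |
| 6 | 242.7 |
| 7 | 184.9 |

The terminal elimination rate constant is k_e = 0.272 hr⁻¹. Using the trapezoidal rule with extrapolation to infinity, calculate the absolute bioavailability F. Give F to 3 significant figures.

F = 0.524

Trapezoidal AUC_0→7 (subcutaneous injection):
  [0→1.5]: (0.0+753.4)/2 × 1.5 = 565.05
  [1.5→2]: (753.4+692.5)/2 × 0.5 = 361.475
  [2→6]: (692.5+242.7)/2 × 4 = 1870.4
  [6→7]: (242.7+184.9)/2 × 1 = 213.8
  Sum = 3010.725 µg/L·hr
Tail: C_last/k_e = 184.9/0.272 = 679.779
AUC_0→∞ (subcutaneous injection) = 3010.725 + 679.779 = 3690.504 µg/L·hr
F = (AUC_ev/D_ev)/(AUC_iv/D_iv) = (3690.504/40)/(3520/20) = 92.2626/176 = 0.5242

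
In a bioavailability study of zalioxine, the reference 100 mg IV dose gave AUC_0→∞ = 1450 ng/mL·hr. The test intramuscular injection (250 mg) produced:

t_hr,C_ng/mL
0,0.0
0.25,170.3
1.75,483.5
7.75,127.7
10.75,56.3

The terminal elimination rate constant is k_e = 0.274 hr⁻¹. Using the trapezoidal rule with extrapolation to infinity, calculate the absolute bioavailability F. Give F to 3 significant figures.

Trapezoidal AUC_0→10.75 (intramuscular injection):
  [0→0.25]: (0.0+170.3)/2 × 0.25 = 21.2875
  [0.25→1.75]: (170.3+483.5)/2 × 1.5 = 490.35
  [1.75→7.75]: (483.5+127.7)/2 × 6 = 1833.6
  [7.75→10.75]: (127.7+56.3)/2 × 3 = 276.0
  Sum = 2621.2375 ng/mL·hr
Tail: C_last/k_e = 56.3/0.274 = 205.474
AUC_0→∞ (intramuscular injection) = 2621.2375 + 205.474 = 2826.7115 ng/mL·hr
F = (AUC_ev/D_ev)/(AUC_iv/D_iv) = (2826.7115/250)/(1450/100) = 11.306846/14.5 = 0.7798

F = 0.780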